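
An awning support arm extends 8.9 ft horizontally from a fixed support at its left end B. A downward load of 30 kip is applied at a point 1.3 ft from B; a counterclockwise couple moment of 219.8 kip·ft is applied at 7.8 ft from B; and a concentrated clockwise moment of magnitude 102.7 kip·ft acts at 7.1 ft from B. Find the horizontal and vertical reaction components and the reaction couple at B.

B_x = 0, B_y = 30.00 kip, M_B = -78.10 kip·ft

ΣF_x = 0: B_x = 0.
ΣF_y = 0: B_y − 30 = 0 → B_y = 30.00 kip.
ΣM about B: M_B − 30·1.3 + 219.8 − 102.7 = 0 → M_B = -78.10 kip·ft.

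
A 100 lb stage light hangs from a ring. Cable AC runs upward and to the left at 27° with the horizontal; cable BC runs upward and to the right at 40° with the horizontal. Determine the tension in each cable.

T_AC = 83.22 lb, T_BC = 96.80 lb

ΣF_x = 0: −T_AC·cos27° + T_BC·cos40° = 0 → T_BC = 1.16313·T_AC.
ΣF_y = 0: T_AC·sin27° + T_BC·sin40° = 100.
Substitute: T_AC·(0.45399 + 1.16313·0.642788) = 100 → T_AC = 83.2199 ≈ 83.22 lb.
Then T_BC = 1.16313 × 83.2199 = 96.80 lb.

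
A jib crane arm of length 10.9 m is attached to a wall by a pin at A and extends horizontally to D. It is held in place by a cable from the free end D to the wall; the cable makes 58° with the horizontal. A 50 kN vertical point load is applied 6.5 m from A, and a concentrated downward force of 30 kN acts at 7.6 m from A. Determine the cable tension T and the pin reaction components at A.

T = 59.82 kN, A_x = 31.70 kN, A_y = 29.27 kN

ΣM about A: T·sin58°·10.9 − 50·6.5 − 30·7.6 = 0 → T = 553/(10.9·0.848048) = 59.8244 ≈ 59.82 kN.
ΣF_x = 0: A_x − T·cos58° = 0 → A_x = 59.8244 × 0.529919 = 31.70 kN.
ΣF_y = 0: A_y + T·sin58° − 50 − 30 = 0 → A_y = 80 − 59.8244 × 0.848048 = 29.27 kN.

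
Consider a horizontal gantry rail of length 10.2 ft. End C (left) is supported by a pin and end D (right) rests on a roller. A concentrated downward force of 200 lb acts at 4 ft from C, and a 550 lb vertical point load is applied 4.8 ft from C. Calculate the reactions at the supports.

C_x = 0, C_y = 412.7 lb, D_y = 337.3 lb

ΣM about C: D_y·10.2 − 200·4 − 550·4.8 = 0 → D_y = 3440/10.2 = 337.255 ≈ 337.3 lb.
ΣF_y = 0: C_y + 337.255 − 200 − 550 = 0 → C_y = 412.7 lb.
ΣF_x = 0: no horizontal applied forces, so C_x = 0.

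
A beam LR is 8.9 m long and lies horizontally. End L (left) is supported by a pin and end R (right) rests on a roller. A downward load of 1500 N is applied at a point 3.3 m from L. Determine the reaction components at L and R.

Moments about L: R_y·8.9 − 1500·3.3 = 0 → R_y = 4950/8.9 = 556.18 ≈ 556.2 N.
ΣF_y = 0: L_y + 556.18 − 1500 = 0 → L_y = 943.8 N.
ΣF_x = 0: no horizontal applied forces, so L_x = 0.

L_x = 0, L_y = 943.8 N, R_y = 556.2 N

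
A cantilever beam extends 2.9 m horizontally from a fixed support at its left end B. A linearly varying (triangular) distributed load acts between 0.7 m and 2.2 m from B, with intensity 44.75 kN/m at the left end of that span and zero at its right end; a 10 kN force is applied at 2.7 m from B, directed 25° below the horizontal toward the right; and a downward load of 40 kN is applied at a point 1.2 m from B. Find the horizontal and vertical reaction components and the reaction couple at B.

B_x = -9.063 kN, B_y = 77.79 kN, M_B = 99.69 kN·m

Resultant of the triangular load: ½ × 44.75 × 1.5 = 33.5625 kN, acting at 1.2 m from B (one-third of the span from the peak).
ΣF_x = 0: B_x + 10·cos25° = 0 → B_x = -9.063 kN.
ΣF_y = 0: B_y − ½·44.75·1.5 − 10·sin25° − 40 = 0 → B_y = 77.79 kN.
ΣM about B: M_B − (½·44.75·1.5)·1.2 − 10·sin25°·2.7 − 40·1.2 = 0 → M_B = 99.69 kN·m.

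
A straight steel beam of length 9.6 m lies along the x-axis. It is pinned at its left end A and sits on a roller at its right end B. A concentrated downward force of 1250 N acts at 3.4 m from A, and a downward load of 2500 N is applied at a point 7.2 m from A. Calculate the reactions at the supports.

Taking moments about A: B_y·9.6 − 1250·3.4 − 2500·7.2 = 0 → B_y = 22250/9.6 = 2317.71 ≈ 2318 N.
ΣF_y = 0: A_y + 2317.71 − 1250 − 2500 = 0 → A_y = 1432 N.
ΣF_x = 0: no horizontal applied forces, so A_x = 0.

A_x = 0, A_y = 1432 N, B_y = 2318 N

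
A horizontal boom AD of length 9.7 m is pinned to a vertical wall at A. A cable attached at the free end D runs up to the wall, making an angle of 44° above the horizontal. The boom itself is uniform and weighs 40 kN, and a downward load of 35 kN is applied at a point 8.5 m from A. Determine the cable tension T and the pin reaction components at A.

ΣM about A: T·sin44°·9.7 − 40·4.85 − 35·8.5 = 0 → T = 491.5/(9.7·0.694658) = 72.9425 ≈ 72.94 kN.
ΣF_x = 0: A_x − T·cos44° = 0 → A_x = 72.9425 × 0.71934 = 52.47 kN.
ΣF_y = 0: A_y + T·sin44° − 40 − 35 = 0 → A_y = 75 − 72.9425 × 0.694658 = 24.33 kN.

T = 72.94 kN, A_x = 52.47 kN, A_y = 24.33 kN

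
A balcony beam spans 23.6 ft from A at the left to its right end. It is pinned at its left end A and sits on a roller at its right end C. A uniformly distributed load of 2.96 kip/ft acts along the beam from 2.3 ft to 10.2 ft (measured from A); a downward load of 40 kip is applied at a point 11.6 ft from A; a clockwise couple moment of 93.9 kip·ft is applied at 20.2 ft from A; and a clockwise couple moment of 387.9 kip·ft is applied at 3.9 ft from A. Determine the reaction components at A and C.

A_x = 0, A_y = 17.11 kip, C_y = 46.27 kip

Resultant of the distributed load: 2.96 × 7.9 = 23.384 kip at 6.25 ft from A.
Taking moments about A: C_y·23.6 − (2.96·7.9)·6.25 − 40·11.6 − 93.9 − 387.9 = 0 → C_y = 1091.95/23.6 = 46.2691 ≈ 46.27 kip.
ΣF_y = 0: A_y + 46.2691 − 2.96·7.9 − 40 = 0 → A_y = 17.11 kip.
ΣF_x = 0: no horizontal applied forces, so A_x = 0.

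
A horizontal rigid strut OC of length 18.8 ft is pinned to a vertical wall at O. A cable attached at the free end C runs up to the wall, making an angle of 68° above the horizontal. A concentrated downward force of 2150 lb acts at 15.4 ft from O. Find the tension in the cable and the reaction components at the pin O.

T = 1899 lb, O_x = 711.6 lb, O_y = 388.8 lb

ΣM about O: T·sin68°·18.8 − 2150·15.4 = 0 → T = 33110/(18.8·0.927184) = 1899.48 ≈ 1899 lb.
ΣF_x = 0: O_x − T·cos68° = 0 → O_x = 1899.48 × 0.374607 = 711.6 lb.
ΣF_y = 0: O_y + T·sin68° − 2150 = 0 → O_y = 2150 − 1899.48 × 0.927184 = 388.8 lb.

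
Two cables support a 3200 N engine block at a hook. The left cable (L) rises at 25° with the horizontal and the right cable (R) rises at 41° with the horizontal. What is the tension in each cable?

T_L = 2644 N, T_R = 3175 N

ΣF_x = 0: −T_L·cos25° + T_R·cos41° = 0 → T_R = 1.20087·T_L.
ΣF_y = 0: T_L·sin25° + T_R·sin41° = 3200.
Substitute: T_L·(0.422618 + 1.20087·0.656059) = 3200 → T_L = 2643.62 ≈ 2644 N.
Then T_R = 1.20087 × 2643.62 = 3175 N.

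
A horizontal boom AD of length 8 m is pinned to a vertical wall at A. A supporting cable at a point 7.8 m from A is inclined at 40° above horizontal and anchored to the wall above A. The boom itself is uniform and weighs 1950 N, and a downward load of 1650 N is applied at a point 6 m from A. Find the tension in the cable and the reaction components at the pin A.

T = 3530 N, A_x = 2704 N, A_y = 1331 N

ΣM about A: T·sin40°·7.8 − 1950·4 − 1650·6 = 0 → T = 17700/(7.8·0.642788) = 3530.29 ≈ 3530 N.
ΣF_x = 0: A_x − T·cos40° = 0 → A_x = 3530.29 × 0.766044 = 2704 N.
ΣF_y = 0: A_y + T·sin40° − 1950 − 1650 = 0 → A_y = 3600 − 3530.29 × 0.642788 = 1331 N.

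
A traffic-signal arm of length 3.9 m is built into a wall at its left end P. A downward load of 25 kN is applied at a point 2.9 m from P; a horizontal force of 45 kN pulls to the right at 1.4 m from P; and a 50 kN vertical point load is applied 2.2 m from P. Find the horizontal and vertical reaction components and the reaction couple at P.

P_x = -45.00 kN, P_y = 75.00 kN, M_P = 182.5 kN·m

ΣF_x = 0: P_x + 45 = 0 → P_x = -45.00 kN.
ΣF_y = 0: P_y − 25 − 50 = 0 → P_y = 75.00 kN.
ΣM about P: M_P − 25·2.9 − 50·2.2 = 0 → M_P = 182.5 kN·m.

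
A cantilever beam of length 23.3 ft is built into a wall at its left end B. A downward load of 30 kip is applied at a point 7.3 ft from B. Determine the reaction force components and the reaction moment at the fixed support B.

ΣF_x = 0: B_x = 0.
ΣF_y = 0: B_y − 30 = 0 → B_y = 30.00 kip.
ΣM about B: M_B − 30·7.3 = 0 → M_B = 219.0 kip·ft.

B_x = 0, B_y = 30.00 kip, M_B = 219.0 kip·ft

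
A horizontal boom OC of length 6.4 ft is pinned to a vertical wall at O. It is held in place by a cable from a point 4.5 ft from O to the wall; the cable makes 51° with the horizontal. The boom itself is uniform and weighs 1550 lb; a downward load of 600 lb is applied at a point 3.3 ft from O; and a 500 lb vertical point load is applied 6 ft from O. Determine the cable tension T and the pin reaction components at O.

ΣM about O: T·sin51°·4.5 − 1550·3.2 − 600·3.3 − 500·6 = 0 → T = 9940/(4.5·0.777146) = 2842.31 ≈ 2842 lb.
ΣF_x = 0: O_x − T·cos51° = 0 → O_x = 2842.31 × 0.62932 = 1789 lb.
ΣF_y = 0: O_y + T·sin51° − 1550 − 600 − 500 = 0 → O_y = 2650 − 2842.31 × 0.777146 = 441.1 lb.

T = 2842 lb, O_x = 1789 lb, O_y = 441.1 lb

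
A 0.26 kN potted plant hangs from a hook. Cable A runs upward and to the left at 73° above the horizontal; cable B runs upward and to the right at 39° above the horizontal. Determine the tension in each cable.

T_A = 0.2179 kN, T_B = 0.08199 kN

ΣF_x = 0: −T_A·cos73° + T_B·cos39° = 0 → T_B = 0.376212·T_A.
ΣF_y = 0: T_A·sin73° + T_B·sin39° = 0.26.
Substitute: T_A·(0.956305 + 0.376212·0.62932) = 0.26 → T_A = 0.217927 ≈ 0.2179 kN.
Then T_B = 0.376212 × 0.217927 = 0.08199 kN.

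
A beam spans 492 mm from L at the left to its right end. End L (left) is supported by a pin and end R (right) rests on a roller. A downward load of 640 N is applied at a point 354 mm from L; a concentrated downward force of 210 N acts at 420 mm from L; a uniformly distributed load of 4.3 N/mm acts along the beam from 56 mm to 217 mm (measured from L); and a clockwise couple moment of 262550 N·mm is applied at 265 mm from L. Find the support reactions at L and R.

Resultant of the distributed load: 4.3 × 161 = 692.3 N at 136.5 mm from L.
Taking moments about L: R_y·492 − 640·354 − 210·420 − (4.3·161)·136.5 − 262550 = 0 → R_y = 671808.95/492 = 1365.47 ≈ 1365 N.
ΣF_y = 0: L_y + 1365.47 − 640 − 210 − 4.3·161 = 0 → L_y = 176.8 N.
ΣF_x = 0: no horizontal applied forces, so L_x = 0.

L_x = 0, L_y = 176.8 N, R_y = 1365 N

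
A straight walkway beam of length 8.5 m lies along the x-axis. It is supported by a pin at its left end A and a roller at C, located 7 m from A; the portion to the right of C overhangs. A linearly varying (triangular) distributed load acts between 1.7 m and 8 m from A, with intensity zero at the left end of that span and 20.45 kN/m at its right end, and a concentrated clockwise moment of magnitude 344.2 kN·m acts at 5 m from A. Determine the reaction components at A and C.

A_x = 0, A_y = -39.05 kN, C_y = 103.5 kN

Resultant of the triangular load: ½ × 20.45 × 6.3 = 64.4175 kN, acting at 5.9 m from A (one-third of the span from the peak).
Taking moments about A: C_y·7 − (½·20.45·6.3)·5.9 − 344.2 = 0 → C_y = 724.26325/7 = 103.466 ≈ 103.5 kN.
ΣF_y = 0: A_y + 103.466 − ½·20.45·6.3 = 0 → A_y = -39.05 kN.
ΣF_x = 0: no horizontal applied forces, so A_x = 0.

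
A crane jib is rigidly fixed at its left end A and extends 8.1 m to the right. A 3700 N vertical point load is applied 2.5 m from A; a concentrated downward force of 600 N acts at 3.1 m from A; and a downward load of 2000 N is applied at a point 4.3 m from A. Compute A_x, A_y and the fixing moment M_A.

ΣF_x = 0: A_x = 0.
ΣF_y = 0: A_y − 3700 − 600 − 2000 = 0 → A_y = 6300 N.
ΣM about A: M_A − 3700·2.5 − 600·3.1 − 2000·4.3 = 0 → M_A = 19710 N·m.

A_x = 0, A_y = 6300 N, M_A = 19710 N·m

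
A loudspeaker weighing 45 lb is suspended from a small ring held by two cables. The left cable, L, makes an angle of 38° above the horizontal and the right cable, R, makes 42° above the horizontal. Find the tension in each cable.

T_L = 33.96 lb, T_R = 36.01 lb

ΣF_x = 0: −T_L·cos38° + T_R·cos42° = 0 → T_R = 1.06037·T_L.
ΣF_y = 0: T_L·sin38° + T_R·sin42° = 45.
Substitute: T_L·(0.615661 + 1.06037·0.669131) = 45 → T_L = 33.9575 ≈ 33.96 lb.
Then T_R = 1.06037 × 33.9575 = 36.01 lb.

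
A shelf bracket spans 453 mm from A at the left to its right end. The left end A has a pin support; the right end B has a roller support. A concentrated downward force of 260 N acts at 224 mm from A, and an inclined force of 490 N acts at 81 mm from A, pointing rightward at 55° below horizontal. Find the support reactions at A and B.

A_x = -281.1 N, A_y = 461.0 N, B_y = 200.3 N

Moments about A: B_y·453 − 260·224 − 490·sin55°·81 = 0 → B_y = 90752.1/453 = 200.336 ≈ 200.3 N.
ΣF_y = 0: A_y + 200.336 − 260 − 490·sin55° = 0 → A_y = 461.0 N.
ΣF_x = 0: A_x + 490·cos55° = 0 → A_x = -281.1 N.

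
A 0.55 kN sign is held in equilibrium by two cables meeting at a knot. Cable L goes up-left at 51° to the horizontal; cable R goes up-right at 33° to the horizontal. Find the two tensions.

T_L = 0.4638 kN, T_R = 0.3480 kN

ΣF_x = 0: −T_L·cos51° + T_R·cos33° = 0 → T_R = 0.750379·T_L.
ΣF_y = 0: T_L·sin51° + T_R·sin33° = 0.55.
Substitute: T_L·(0.777146 + 0.750379·0.544639) = 0.55 → T_L = 0.46381 ≈ 0.4638 kN.
Then T_R = 0.750379 × 0.46381 = 0.3480 kN.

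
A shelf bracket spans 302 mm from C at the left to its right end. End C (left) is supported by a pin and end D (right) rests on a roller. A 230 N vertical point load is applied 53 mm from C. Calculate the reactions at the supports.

C_x = 0, C_y = 189.6 N, D_y = 40.36 N

Moments about C: D_y·302 − 230·53 = 0 → D_y = 12190/302 = 40.3642 ≈ 40.36 N.
ΣF_y = 0: C_y + 40.3642 − 230 = 0 → C_y = 189.6 N.
ΣF_x = 0: no horizontal applied forces, so C_x = 0.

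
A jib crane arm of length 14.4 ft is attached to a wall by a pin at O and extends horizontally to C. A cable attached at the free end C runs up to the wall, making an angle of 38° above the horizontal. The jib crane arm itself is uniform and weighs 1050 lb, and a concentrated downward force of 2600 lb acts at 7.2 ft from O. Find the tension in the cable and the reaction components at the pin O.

T = 2964 lb, O_x = 2336 lb, O_y = 1825 lb

ΣM about O: T·sin38°·14.4 − 1050·7.2 − 2600·7.2 = 0 → T = 26280/(14.4·0.615661) = 2964.29 ≈ 2964 lb.
ΣF_x = 0: O_x − T·cos38° = 0 → O_x = 2964.29 × 0.788011 = 2336 lb.
ΣF_y = 0: O_y + T·sin38° − 1050 − 2600 = 0 → O_y = 3650 − 2964.29 × 0.615661 = 1825 lb.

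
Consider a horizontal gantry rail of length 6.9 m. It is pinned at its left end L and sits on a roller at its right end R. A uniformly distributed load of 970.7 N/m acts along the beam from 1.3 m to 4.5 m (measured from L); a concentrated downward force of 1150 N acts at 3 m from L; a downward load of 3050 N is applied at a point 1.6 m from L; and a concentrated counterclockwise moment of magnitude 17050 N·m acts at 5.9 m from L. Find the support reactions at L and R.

L_x = 0, L_y = 7264 N, R_y = 41.75 N

Resultant of the distributed load: 970.7 × 3.2 = 3106.24 N at 2.9 m from L.
ΣM about L: R_y·6.9 − (970.7·3.2)·2.9 − 1150·3 − 3050·1.6 + 17050 = 0 → R_y = 288.096/6.9 = 41.753 ≈ 41.75 N.
ΣF_y = 0: L_y + 41.753 − 970.7·3.2 − 1150 − 3050 = 0 → L_y = 7264 N.
ΣF_x = 0: no horizontal applied forces, so L_x = 0.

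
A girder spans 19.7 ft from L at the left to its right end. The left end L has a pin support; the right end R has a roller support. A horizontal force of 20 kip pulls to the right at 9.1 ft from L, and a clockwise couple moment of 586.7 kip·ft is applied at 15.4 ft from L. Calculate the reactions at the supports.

ΣM about L: R_y·19.7 − 586.7 = 0 → R_y = 586.7/19.7 = 29.7817 ≈ 29.78 kip.
ΣF_y = 0: L_y + 29.7817  = 0 → L_y = -29.78 kip.
ΣF_x = 0: L_x + 20 = 0 → L_x = -20.00 kip.

L_x = -20.00 kip, L_y = -29.78 kip, R_y = 29.78 kip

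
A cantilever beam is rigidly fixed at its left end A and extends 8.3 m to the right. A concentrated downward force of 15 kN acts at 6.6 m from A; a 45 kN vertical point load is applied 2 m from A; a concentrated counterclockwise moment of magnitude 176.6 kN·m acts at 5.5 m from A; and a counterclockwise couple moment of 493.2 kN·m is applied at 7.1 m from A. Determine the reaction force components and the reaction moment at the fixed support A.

A_x = 0, A_y = 60.00 kN, M_A = -480.8 kN·m

ΣF_x = 0: A_x = 0.
ΣF_y = 0: A_y − 15 − 45 = 0 → A_y = 60.00 kN.
ΣM about A: M_A − 15·6.6 − 45·2 + 176.6 + 493.2 = 0 → M_A = -480.8 kN·m.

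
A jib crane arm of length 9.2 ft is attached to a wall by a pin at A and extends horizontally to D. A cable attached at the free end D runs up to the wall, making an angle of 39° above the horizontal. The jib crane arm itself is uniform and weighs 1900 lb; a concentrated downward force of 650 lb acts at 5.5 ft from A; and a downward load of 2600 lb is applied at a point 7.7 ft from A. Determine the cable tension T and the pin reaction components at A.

T = 5585 lb, A_x = 4340 lb, A_y = 1635 lb

ΣM about A: T·sin39°·9.2 − 1900·4.6 − 650·5.5 − 2600·7.7 = 0 → T = 32335/(9.2·0.62932) = 5584.88 ≈ 5585 lb.
ΣF_x = 0: A_x − T·cos39° = 0 → A_x = 5584.88 × 0.777146 = 4340 lb.
ΣF_y = 0: A_y + T·sin39° − 1900 − 650 − 2600 = 0 → A_y = 5150 − 5584.88 × 0.62932 = 1635 lb.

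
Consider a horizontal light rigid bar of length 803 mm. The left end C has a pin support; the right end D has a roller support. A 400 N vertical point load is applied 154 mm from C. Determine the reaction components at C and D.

C_x = 0, C_y = 323.3 N, D_y = 76.71 N

Moments about C: D_y·803 − 400·154 = 0 → D_y = 61600/803 = 76.7123 ≈ 76.71 N.
ΣF_y = 0: C_y + 76.7123 − 400 = 0 → C_y = 323.3 N.
ΣF_x = 0: no horizontal applied forces, so C_x = 0.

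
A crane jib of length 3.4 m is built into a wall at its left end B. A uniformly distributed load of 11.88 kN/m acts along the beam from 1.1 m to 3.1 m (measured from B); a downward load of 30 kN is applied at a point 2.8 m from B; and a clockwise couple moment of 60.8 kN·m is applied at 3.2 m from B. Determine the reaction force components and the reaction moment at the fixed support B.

Resultant of the distributed load: 11.88 × 2 = 23.76 kN at 2.1 m from B.
ΣF_x = 0: B_x = 0.
ΣF_y = 0: B_y − 11.88·2 − 30 = 0 → B_y = 53.76 kN.
ΣM about B: M_B − (11.88·2)·2.1 − 30·2.8 − 60.8 = 0 → M_B = 194.7 kN·m.

B_x = 0, B_y = 53.76 kN, M_B = 194.7 kN·m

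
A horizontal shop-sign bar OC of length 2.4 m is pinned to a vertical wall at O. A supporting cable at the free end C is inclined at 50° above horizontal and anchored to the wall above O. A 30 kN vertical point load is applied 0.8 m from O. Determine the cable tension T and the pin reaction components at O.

ΣM about O: T·sin50°·2.4 − 30·0.8 = 0 → T = 24/(2.4·0.766044) = 13.0541 ≈ 13.05 kN.
ΣF_x = 0: O_x − T·cos50° = 0 → O_x = 13.0541 × 0.642788 = 8.391 kN.
ΣF_y = 0: O_y + T·sin50° − 30 = 0 → O_y = 30 − 13.0541 × 0.766044 = 20.00 kN.

T = 13.05 kN, O_x = 8.391 kN, O_y = 20.00 kN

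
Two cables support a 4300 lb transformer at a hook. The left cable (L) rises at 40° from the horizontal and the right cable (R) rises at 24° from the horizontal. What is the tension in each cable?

T_L = 4371 lb, T_R = 3665 lb

ΣF_x = 0: −T_L·cos40° + T_R·cos24° = 0 → T_R = 0.83854·T_L.
ΣF_y = 0: T_L·sin40° + T_R·sin24° = 4300.
Substitute: T_L·(0.642788 + 0.83854·0.406737) = 4300 → T_L = 4370.57 ≈ 4371 lb.
Then T_R = 0.83854 × 4370.57 = 3665 lb.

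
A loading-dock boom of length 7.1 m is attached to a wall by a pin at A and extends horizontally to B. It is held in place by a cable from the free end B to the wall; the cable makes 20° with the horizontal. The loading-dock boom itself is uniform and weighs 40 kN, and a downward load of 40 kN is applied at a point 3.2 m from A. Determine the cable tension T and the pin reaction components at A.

T = 111.2 kN, A_x = 104.5 kN, A_y = 41.97 kN

ΣM about A: T·sin20°·7.1 − 40·3.55 − 40·3.2 = 0 → T = 270/(7.1·0.34202) = 111.187 ≈ 111.2 kN.
ΣF_x = 0: A_x − T·cos20° = 0 → A_x = 111.187 × 0.939693 = 104.5 kN.
ΣF_y = 0: A_y + T·sin20° − 40 − 40 = 0 → A_y = 80 − 111.187 × 0.34202 = 41.97 kN.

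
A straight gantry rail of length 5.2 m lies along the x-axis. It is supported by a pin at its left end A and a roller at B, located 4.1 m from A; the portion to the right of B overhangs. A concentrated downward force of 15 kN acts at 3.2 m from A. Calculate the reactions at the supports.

Taking moments about A: B_y·4.1 − 15·3.2 = 0 → B_y = 48/4.1 = 11.7073 ≈ 11.71 kN.
ΣF_y = 0: A_y + 11.7073 − 15 = 0 → A_y = 3.293 kN.
ΣF_x = 0: no horizontal applied forces, so A_x = 0.

A_x = 0, A_y = 3.293 kN, B_y = 11.71 kN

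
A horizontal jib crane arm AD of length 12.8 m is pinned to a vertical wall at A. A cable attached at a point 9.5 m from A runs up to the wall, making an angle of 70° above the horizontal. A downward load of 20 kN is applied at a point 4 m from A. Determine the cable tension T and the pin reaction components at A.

ΣM about A: T·sin70°·9.5 − 20·4 = 0 → T = 80/(9.5·0.939693) = 8.96149 ≈ 8.961 kN.
ΣF_x = 0: A_x − T·cos70° = 0 → A_x = 8.96149 × 0.34202 = 3.065 kN.
ΣF_y = 0: A_y + T·sin70° − 20 = 0 → A_y = 20 − 8.96149 × 0.939693 = 11.58 kN.

T = 8.961 kN, A_x = 3.065 kN, A_y = 11.58 kN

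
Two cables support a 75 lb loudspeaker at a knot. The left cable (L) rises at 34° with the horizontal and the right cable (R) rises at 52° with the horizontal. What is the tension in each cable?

ΣF_x = 0: −T_L·cos34° + T_R·cos52° = 0 → T_R = 1.34658·T_L.
ΣF_y = 0: T_L·sin34° + T_R·sin52° = 75.
Substitute: T_L·(0.559193 + 1.34658·0.788011) = 75 → T_L = 46.2874 ≈ 46.29 lb.
Then T_R = 1.34658 × 46.2874 = 62.33 lb.

T_L = 46.29 lb, T_R = 62.33 lb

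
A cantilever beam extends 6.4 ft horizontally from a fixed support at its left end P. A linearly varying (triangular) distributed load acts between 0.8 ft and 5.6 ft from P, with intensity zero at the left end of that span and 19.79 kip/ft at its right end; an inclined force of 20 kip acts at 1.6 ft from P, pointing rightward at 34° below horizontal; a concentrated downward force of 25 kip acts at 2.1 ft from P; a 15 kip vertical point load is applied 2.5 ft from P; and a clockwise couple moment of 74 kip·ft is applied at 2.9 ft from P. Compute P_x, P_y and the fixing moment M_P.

P_x = -16.58 kip, P_y = 98.68 kip, M_P = 371.9 kip·ft

Resultant of the triangular load: ½ × 19.79 × 4.8 = 47.496 kip, acting at 4 ft from P (one-third of the span from the peak).
ΣF_x = 0: P_x + 20·cos34° = 0 → P_x = -16.58 kip.
ΣF_y = 0: P_y − ½·19.79·4.8 − 20·sin34° − 25 − 15 = 0 → P_y = 98.68 kip.
ΣM about P: M_P − (½·19.79·4.8)·4 − 20·sin34°·1.6 − 25·2.1 − 15·2.5 − 74 = 0 → M_P = 371.9 kip·ft.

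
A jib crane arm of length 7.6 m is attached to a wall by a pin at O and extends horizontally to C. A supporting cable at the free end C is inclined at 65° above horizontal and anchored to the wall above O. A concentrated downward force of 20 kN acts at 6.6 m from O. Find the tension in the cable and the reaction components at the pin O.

T = 19.16 kN, O_x = 8.099 kN, O_y = 2.632 kN

ΣM about O: T·sin65°·7.6 − 20·6.6 = 0 → T = 132/(7.6·0.906308) = 19.1639 ≈ 19.16 kN.
ΣF_x = 0: O_x − T·cos65° = 0 → O_x = 19.1639 × 0.422618 = 8.099 kN.
ΣF_y = 0: O_y + T·sin65° − 20 = 0 → O_y = 20 − 19.1639 × 0.906308 = 2.632 kN.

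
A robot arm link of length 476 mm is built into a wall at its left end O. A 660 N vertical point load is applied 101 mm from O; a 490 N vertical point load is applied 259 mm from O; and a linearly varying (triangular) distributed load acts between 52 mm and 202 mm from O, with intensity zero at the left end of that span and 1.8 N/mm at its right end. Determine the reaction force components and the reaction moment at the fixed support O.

O_x = 0, O_y = 1285 N, M_O = 214100 N·mm

Resultant of the triangular load: ½ × 1.8 × 150 = 135 N, acting at 152 mm from O (one-third of the span from the peak).
ΣF_x = 0: O_x = 0.
ΣF_y = 0: O_y − 660 − 490 − ½·1.8·150 = 0 → O_y = 1285 N.
ΣM about O: M_O − 660·101 − 490·259 − (½·1.8·150)·152 = 0 → M_O = 214100 N·mm.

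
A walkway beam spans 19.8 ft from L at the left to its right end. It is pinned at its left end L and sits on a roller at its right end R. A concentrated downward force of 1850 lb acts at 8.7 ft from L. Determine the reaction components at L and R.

Taking moments about L: R_y·19.8 − 1850·8.7 = 0 → R_y = 16095/19.8 = 812.879 ≈ 812.9 lb.
ΣF_y = 0: L_y + 812.879 − 1850 = 0 → L_y = 1037 lb.
ΣF_x = 0: no horizontal applied forces, so L_x = 0.

L_x = 0, L_y = 1037 lb, R_y = 812.9 lb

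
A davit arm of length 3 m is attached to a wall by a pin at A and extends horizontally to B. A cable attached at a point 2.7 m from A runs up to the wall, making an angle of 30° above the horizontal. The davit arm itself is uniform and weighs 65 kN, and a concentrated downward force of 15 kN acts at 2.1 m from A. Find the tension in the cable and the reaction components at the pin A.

ΣM about A: T·sin30°·2.7 − 65·1.5 − 15·2.1 = 0 → T = 129/(2.7·0.5) = 95.5556 ≈ 95.56 kN.
ΣF_x = 0: A_x − T·cos30° = 0 → A_x = 95.5556 × 0.866025 = 82.75 kN.
ΣF_y = 0: A_y + T·sin30° − 65 − 15 = 0 → A_y = 80 − 95.5556 × 0.5 = 32.22 kN.

T = 95.56 kN, A_x = 82.75 kN, A_y = 32.22 kN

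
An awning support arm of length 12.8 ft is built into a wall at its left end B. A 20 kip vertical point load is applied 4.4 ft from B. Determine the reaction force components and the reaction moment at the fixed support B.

ΣF_x = 0: B_x = 0.
ΣF_y = 0: B_y − 20 = 0 → B_y = 20.00 kip.
ΣM about B: M_B − 20·4.4 = 0 → M_B = 88.00 kip·ft.

B_x = 0, B_y = 20.00 kip, M_B = 88.00 kip·ft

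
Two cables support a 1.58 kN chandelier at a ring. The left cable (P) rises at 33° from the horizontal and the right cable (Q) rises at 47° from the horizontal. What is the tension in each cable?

ΣF_x = 0: −T_P·cos33° + T_Q·cos47° = 0 → T_Q = 1.22973·T_P.
ΣF_y = 0: T_P·sin33° + T_Q·sin47° = 1.58.
Substitute: T_P·(0.544639 + 1.22973·0.731354) = 1.58 → T_P = 1.09418 ≈ 1.094 kN.
Then T_Q = 1.22973 × 1.09418 = 1.346 kN.

T_P = 1.094 kN, T_Q = 1.346 kN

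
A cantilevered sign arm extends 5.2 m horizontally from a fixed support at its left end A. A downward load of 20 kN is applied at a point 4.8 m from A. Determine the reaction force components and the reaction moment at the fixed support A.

ΣF_x = 0: A_x = 0.
ΣF_y = 0: A_y − 20 = 0 → A_y = 20.00 kN.
ΣM about A: M_A − 20·4.8 = 0 → M_A = 96.00 kN·m.

A_x = 0, A_y = 20.00 kN, M_A = 96.00 kN·m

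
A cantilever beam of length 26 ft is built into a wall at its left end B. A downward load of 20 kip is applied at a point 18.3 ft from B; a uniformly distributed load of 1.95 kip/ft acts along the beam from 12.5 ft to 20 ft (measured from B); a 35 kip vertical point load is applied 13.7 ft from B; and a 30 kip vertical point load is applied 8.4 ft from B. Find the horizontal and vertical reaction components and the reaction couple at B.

B_x = 0, B_y = 99.62 kip, M_B = 1335 kip·ft

Resultant of the distributed load: 1.95 × 7.5 = 14.625 kip at 16.25 ft from B.
ΣF_x = 0: B_x = 0.
ΣF_y = 0: B_y − 20 − 1.95·7.5 − 35 − 30 = 0 → B_y = 99.62 kip.
ΣM about B: M_B − 20·18.3 − (1.95·7.5)·16.25 − 35·13.7 − 30·8.4 = 0 → M_B = 1335 kip·ft.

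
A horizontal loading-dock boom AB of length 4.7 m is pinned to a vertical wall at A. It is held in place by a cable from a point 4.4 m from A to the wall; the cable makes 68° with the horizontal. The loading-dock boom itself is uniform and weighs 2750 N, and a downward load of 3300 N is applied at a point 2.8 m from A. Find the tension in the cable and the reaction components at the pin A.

ΣM about A: T·sin68°·4.4 − 2750·2.35 − 3300·2.8 = 0 → T = 15702.5/(4.4·0.927184) = 3849.02 ≈ 3849 N.
ΣF_x = 0: A_x − T·cos68° = 0 → A_x = 3849.02 × 0.374607 = 1442 N.
ΣF_y = 0: A_y + T·sin68° − 2750 − 3300 = 0 → A_y = 6050 − 3849.02 × 0.927184 = 2481 N.

T = 3849 N, A_x = 1442 N, A_y = 2481 N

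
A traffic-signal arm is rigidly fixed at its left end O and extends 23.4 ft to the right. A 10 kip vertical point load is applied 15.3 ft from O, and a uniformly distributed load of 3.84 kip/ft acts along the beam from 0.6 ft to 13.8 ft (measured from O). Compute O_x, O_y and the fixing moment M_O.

Resultant of the distributed load: 3.84 × 13.2 = 50.688 kip at 7.2 ft from O.
ΣF_x = 0: O_x = 0.
ΣF_y = 0: O_y − 10 − 3.84·13.2 = 0 → O_y = 60.69 kip.
ΣM about O: M_O − 10·15.3 − (3.84·13.2)·7.2 = 0 → M_O = 518.0 kip·ft.

O_x = 0, O_y = 60.69 kip, M_O = 518.0 kip·ft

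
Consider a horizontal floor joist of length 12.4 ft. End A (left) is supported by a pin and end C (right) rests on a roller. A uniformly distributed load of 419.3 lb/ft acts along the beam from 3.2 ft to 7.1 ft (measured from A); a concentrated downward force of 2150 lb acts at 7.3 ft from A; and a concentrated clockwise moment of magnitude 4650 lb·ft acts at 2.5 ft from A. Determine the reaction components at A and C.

Resultant of the distributed load: 419.3 × 3.9 = 1635.27 lb at 5.15 ft from A.
Taking moments about A: C_y·12.4 − (419.3·3.9)·5.15 − 2150·7.3 − 4650 = 0 → C_y = 28766.6405/12.4 = 2319.89 ≈ 2320 lb.
ΣF_y = 0: A_y + 2319.89 − 419.3·3.9 − 2150 = 0 → A_y = 1465 lb.
ΣF_x = 0: no horizontal applied forces, so A_x = 0.

A_x = 0, A_y = 1465 lb, C_y = 2320 lb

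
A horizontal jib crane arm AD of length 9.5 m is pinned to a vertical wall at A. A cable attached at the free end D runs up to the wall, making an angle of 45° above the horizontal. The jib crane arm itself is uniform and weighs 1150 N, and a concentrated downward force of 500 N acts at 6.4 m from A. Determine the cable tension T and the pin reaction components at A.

ΣM about A: T·sin45°·9.5 − 1150·4.75 − 500·6.4 = 0 → T = 8662.5/(9.5·0.707107) = 1289.54 ≈ 1290 N.
ΣF_x = 0: A_x − T·cos45° = 0 → A_x = 1289.54 × 0.707107 = 911.8 N.
ΣF_y = 0: A_y + T·sin45° − 1150 − 500 = 0 → A_y = 1650 − 1289.54 × 0.707107 = 738.2 N.

T = 1290 N, A_x = 911.8 N, A_y = 738.2 N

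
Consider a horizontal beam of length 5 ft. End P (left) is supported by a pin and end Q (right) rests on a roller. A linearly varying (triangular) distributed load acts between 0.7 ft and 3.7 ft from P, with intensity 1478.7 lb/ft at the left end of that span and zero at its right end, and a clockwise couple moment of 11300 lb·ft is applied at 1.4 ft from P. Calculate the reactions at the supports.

P_x = 0, P_y = -796.1 lb, Q_y = 3014 lb

Resultant of the triangular load: ½ × 1478.7 × 3 = 2218.05 lb, acting at 1.7 ft from P (one-third of the span from the peak).
Moments about P: Q_y·5 − (½·1478.7·3)·1.7 − 11300 = 0 → Q_y = 15070.685/5 = 3014.14 ≈ 3014 lb.
ΣF_y = 0: P_y + 3014.14 − ½·1478.7·3 = 0 → P_y = -796.1 lb.
ΣF_x = 0: no horizontal applied forces, so P_x = 0.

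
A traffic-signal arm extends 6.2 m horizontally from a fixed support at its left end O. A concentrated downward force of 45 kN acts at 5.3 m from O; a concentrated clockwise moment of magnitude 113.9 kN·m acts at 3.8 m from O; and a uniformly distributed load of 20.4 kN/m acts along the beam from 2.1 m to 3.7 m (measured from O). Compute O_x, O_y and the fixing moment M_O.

O_x = 0, O_y = 77.64 kN, M_O = 447.1 kN·m

Resultant of the distributed load: 20.4 × 1.6 = 32.64 kN at 2.9 m from O.
ΣF_x = 0: O_x = 0.
ΣF_y = 0: O_y − 45 − 20.4·1.6 = 0 → O_y = 77.64 kN.
ΣM about O: M_O − 45·5.3 − 113.9 − (20.4·1.6)·2.9 = 0 → M_O = 447.1 kN·m.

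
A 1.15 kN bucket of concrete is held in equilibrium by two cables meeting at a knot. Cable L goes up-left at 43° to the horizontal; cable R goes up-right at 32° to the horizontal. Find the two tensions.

ΣF_x = 0: −T_L·cos43° + T_R·cos32° = 0 → T_R = 0.862396·T_L.
ΣF_y = 0: T_L·sin43° + T_R·sin32° = 1.15.
Substitute: T_L·(0.681998 + 0.862396·0.529919) = 1.15 → T_L = 1.00966 ≈ 1.010 kN.
Then T_R = 0.862396 × 1.00966 = 0.8707 kN.

T_L = 1.010 kN, T_R = 0.8707 kN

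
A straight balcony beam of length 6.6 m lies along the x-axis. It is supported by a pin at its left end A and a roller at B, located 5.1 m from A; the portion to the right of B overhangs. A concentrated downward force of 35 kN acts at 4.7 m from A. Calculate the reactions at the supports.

A_x = 0, A_y = 2.745 kN, B_y = 32.25 kN

ΣM about A: B_y·5.1 − 35·4.7 = 0 → B_y = 164.5/5.1 = 32.2549 ≈ 32.25 kN.
ΣF_y = 0: A_y + 32.2549 − 35 = 0 → A_y = 2.745 kN.
ΣF_x = 0: no horizontal applied forces, so A_x = 0.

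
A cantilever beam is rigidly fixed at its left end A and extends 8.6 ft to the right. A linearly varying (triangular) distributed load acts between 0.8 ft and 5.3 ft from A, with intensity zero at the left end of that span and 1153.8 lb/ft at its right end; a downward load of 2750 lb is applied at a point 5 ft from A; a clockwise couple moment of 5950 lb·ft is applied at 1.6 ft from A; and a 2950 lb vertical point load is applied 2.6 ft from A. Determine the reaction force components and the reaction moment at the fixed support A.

Resultant of the triangular load: ½ × 1153.8 × 4.5 = 2596.05 lb, acting at 3.8 ft from A (one-third of the span from the peak).
ΣF_x = 0: A_x = 0.
ΣF_y = 0: A_y − ½·1153.8·4.5 − 2750 − 2950 = 0 → A_y = 8296 lb.
ΣM about A: M_A − (½·1153.8·4.5)·3.8 − 2750·5 − 5950 − 2950·2.6 = 0 → M_A = 37230 lb·ft.

A_x = 0, A_y = 8296 lb, M_A = 37230 lb·ft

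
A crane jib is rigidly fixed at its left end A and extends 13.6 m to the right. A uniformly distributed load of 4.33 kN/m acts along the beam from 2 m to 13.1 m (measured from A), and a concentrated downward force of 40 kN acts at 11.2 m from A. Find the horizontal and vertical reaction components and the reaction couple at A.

A_x = 0, A_y = 88.06 kN, M_A = 810.9 kN·m

Resultant of the distributed load: 4.33 × 11.1 = 48.063 kN at 7.55 m from A.
ΣF_x = 0: A_x = 0.
ΣF_y = 0: A_y − 4.33·11.1 − 40 = 0 → A_y = 88.06 kN.
ΣM about A: M_A − (4.33·11.1)·7.55 − 40·11.2 = 0 → M_A = 810.9 kN·m.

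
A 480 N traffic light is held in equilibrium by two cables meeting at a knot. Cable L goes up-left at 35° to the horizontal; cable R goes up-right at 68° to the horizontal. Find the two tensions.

ΣF_x = 0: −T_L·cos35° + T_R·cos68° = 0 → T_R = 2.1867·T_L.
ΣF_y = 0: T_L·sin35° + T_R·sin68° = 480.
Substitute: T_L·(0.573576 + 2.1867·0.927184) = 480 → T_L = 184.541 ≈ 184.5 N.
Then T_R = 2.1867 × 184.541 = 403.5 N.

T_L = 184.5 N, T_R = 403.5 N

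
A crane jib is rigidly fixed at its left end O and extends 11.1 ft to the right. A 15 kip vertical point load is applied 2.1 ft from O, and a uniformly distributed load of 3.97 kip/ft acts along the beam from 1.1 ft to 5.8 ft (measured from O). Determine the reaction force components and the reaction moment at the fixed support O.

Resultant of the distributed load: 3.97 × 4.7 = 18.659 kip at 3.45 ft from O.
ΣF_x = 0: O_x = 0.
ΣF_y = 0: O_y − 15 − 3.97·4.7 = 0 → O_y = 33.66 kip.
ΣM about O: M_O − 15·2.1 − (3.97·4.7)·3.45 = 0 → M_O = 95.87 kip·ft.

O_x = 0, O_y = 33.66 kip, M_O = 95.87 kip·ft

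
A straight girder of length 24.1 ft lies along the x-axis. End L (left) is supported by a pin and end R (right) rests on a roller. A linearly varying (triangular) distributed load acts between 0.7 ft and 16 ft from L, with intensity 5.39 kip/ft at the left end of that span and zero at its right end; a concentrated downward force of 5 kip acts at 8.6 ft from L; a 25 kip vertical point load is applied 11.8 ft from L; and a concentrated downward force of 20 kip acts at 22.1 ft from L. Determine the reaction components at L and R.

L_x = 0, L_y = 48.94 kip, R_y = 42.29 kip

Resultant of the triangular load: ½ × 5.39 × 15.3 = 41.2335 kip, acting at 5.8 ft from L (one-third of the span from the peak).
Taking moments about L: R_y·24.1 − (½·5.39·15.3)·5.8 − 5·8.6 − 25·11.8 − 20·22.1 = 0 → R_y = 1019.1543/24.1 = 42.2886 ≈ 42.29 kip.
ΣF_y = 0: L_y + 42.2886 − ½·5.39·15.3 − 5 − 25 − 20 = 0 → L_y = 48.94 kip.
ΣF_x = 0: no horizontal applied forces, so L_x = 0.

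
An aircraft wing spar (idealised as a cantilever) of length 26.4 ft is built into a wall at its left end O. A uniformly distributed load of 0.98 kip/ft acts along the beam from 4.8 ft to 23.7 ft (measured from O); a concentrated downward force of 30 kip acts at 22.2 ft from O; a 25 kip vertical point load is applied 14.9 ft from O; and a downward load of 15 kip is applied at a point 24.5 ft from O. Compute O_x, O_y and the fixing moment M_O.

O_x = 0, O_y = 88.52 kip, M_O = 1670 kip·ft

Resultant of the distributed load: 0.98 × 18.9 = 18.522 kip at 14.25 ft from O.
ΣF_x = 0: O_x = 0.
ΣF_y = 0: O_y − 0.98·18.9 − 30 − 25 − 15 = 0 → O_y = 88.52 kip.
ΣM about O: M_O − (0.98·18.9)·14.25 − 30·22.2 − 25·14.9 − 15·24.5 = 0 → M_O = 1670 kip·ft.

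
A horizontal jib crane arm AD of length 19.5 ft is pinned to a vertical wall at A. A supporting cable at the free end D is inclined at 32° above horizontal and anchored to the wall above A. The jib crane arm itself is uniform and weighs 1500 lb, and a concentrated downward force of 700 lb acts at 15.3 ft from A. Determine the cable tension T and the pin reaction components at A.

T = 2452 lb, A_x = 2079 lb, A_y = 900.8 lb

ΣM about A: T·sin32°·19.5 − 1500·9.75 − 700·15.3 = 0 → T = 25335/(19.5·0.529919) = 2451.75 ≈ 2452 lb.
ΣF_x = 0: A_x − T·cos32° = 0 → A_x = 2451.75 × 0.848048 = 2079 lb.
ΣF_y = 0: A_y + T·sin32° − 1500 − 700 = 0 → A_y = 2200 − 2451.75 × 0.529919 = 900.8 lb.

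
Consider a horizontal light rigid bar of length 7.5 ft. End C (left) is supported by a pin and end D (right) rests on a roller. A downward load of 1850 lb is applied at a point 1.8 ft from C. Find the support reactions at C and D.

Taking moments about C: D_y·7.5 − 1850·1.8 = 0 → D_y = 3330/7.5 = 444.0 lb.
ΣF_y = 0: C_y + 444 − 1850 = 0 → C_y = 1406 lb.
ΣF_x = 0: no horizontal applied forces, so C_x = 0.

C_x = 0, C_y = 1406 lb, D_y = 444.0 lb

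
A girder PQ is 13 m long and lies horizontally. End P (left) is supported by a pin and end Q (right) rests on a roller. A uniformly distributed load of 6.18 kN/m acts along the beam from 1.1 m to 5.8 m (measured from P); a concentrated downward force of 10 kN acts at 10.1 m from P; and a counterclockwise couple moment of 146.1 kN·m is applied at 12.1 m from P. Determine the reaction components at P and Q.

Resultant of the distributed load: 6.18 × 4.7 = 29.046 kN at 3.45 m from P.
ΣM about P: Q_y·13 − (6.18·4.7)·3.45 − 10·10.1 + 146.1 = 0 → Q_y = 55.1087/13 = 4.23913 ≈ 4.239 kN.
ΣF_y = 0: P_y + 4.23913 − 6.18·4.7 − 10 = 0 → P_y = 34.81 kN.
ΣF_x = 0: no horizontal applied forces, so P_x = 0.

P_x = 0, P_y = 34.81 kN, Q_y = 4.239 kN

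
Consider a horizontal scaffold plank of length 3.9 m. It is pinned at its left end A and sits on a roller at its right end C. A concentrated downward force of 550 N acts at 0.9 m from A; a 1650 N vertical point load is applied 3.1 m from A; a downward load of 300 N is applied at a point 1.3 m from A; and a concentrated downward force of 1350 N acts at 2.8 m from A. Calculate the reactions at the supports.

ΣM about A: C_y·3.9 − 550·0.9 − 1650·3.1 − 300·1.3 − 1350·2.8 = 0 → C_y = 9780/3.9 = 2507.69 ≈ 2508 N.
ΣF_y = 0: A_y + 2507.69 − 550 − 1650 − 300 − 1350 = 0 → A_y = 1342 N.
ΣF_x = 0: no horizontal applied forces, so A_x = 0.

A_x = 0, A_y = 1342 N, C_y = 2508 N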